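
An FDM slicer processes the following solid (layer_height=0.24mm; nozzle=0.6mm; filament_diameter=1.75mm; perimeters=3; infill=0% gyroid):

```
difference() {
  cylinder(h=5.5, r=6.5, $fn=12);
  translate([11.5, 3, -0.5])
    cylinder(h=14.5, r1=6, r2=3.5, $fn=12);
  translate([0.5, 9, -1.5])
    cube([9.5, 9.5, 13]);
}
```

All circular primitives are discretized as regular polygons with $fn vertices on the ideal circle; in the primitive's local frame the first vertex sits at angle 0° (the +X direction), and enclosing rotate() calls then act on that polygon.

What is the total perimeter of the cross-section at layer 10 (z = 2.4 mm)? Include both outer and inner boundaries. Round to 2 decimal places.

40.38 mm

At z = 2.4 mm: the r=6.5 cylinder gives a regular 12-gon of circumradius 6.5 (constant along its height) (perimeter = 2·12·6.500·sin(180°/12) = 40.38 mm); the cone at (11.5, 3) (r1=6→r2=3.5) has section circumradius 5.500 here — a regular 12-gon (perimeter = 2·12·5.500·sin(180°/12) = 34.16 mm); the 9.5×9.5 cube at (0.5, 9) contributes its full rectangle (perimeter 38.00 mm); Taking the first minus the rest: starting from the r=6.5 cylinder, the cone at (11.5, 3) misses the remaining region (no effect); the 9.5×9.5 cube at (0.5, 9) misses the remaining region (no effect) — boundary = 40.38 mm. Overall, the cross-section is a single solid region. Total boundary length (outer) = 40.38 mm.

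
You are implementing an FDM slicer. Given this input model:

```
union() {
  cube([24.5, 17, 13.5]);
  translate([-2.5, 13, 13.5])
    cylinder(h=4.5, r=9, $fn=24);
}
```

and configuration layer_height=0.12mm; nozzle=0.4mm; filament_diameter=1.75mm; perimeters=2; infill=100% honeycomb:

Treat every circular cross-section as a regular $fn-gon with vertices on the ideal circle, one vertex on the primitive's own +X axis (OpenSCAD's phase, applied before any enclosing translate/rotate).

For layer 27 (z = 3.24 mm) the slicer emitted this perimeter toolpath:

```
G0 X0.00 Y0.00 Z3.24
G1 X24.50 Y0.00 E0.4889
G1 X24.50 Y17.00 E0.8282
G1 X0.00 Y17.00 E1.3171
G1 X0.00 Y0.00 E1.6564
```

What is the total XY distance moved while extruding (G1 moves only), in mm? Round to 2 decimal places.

Sum the Euclidean lengths of each G1 segment: total = 83.00 mm.

83.00 mm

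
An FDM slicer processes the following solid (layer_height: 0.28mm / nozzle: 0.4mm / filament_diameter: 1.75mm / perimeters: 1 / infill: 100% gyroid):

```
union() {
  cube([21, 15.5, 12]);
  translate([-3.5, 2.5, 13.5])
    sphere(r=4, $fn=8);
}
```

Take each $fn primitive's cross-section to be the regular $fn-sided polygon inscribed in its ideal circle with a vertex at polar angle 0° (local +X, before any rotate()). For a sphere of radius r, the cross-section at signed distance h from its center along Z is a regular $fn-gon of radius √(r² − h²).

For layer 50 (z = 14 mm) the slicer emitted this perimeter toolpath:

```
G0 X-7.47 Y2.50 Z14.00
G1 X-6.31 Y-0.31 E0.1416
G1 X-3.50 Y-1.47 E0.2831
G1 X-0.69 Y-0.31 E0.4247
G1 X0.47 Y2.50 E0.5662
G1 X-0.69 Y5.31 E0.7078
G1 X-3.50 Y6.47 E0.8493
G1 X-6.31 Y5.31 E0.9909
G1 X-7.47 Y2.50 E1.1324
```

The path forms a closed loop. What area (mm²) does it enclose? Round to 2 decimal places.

Apply the shoelace formula to the sequence of (X, Y) vertices; enclosed area = 44.62 mm².

44.62 mm²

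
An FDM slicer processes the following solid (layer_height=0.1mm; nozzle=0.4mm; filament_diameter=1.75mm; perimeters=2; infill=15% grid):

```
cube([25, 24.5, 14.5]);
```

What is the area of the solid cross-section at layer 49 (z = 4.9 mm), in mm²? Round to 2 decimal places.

612.50 mm²

At z = 4.9 mm: the cube is present — its section is the full 25×24.5 rectangle (area 612.50 mm²). Overall, the cross-section is a single solid region. Net area = 612.50 mm².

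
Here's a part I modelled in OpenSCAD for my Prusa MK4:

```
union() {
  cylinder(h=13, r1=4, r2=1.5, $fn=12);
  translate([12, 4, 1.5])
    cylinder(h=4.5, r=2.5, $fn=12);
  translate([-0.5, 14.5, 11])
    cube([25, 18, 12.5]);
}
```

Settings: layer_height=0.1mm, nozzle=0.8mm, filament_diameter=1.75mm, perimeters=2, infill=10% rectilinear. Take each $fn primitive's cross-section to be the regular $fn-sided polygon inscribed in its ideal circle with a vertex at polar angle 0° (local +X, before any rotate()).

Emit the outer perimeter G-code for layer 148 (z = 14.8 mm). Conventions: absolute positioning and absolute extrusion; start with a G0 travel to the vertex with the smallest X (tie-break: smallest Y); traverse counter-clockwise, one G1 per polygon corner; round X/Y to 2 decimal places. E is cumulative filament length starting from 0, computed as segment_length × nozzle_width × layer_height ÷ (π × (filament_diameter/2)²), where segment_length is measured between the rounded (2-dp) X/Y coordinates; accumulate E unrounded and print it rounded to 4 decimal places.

At z = 14.8 mm: the cone is not intersected at this z (z outside [0, 13]); the cylinder at (12, 4) is absent (z outside [1.5, 6]); the cube at (-0.5, 14.5) (footprint 25×18) is included at this height; Merging all regions: only the 25×18 cube at (-0.5, 14.5) is present, so the union is just that shape — 1 connected region. The outline is a single polygon with 4 vertices. Extrusion per mm of travel: 0.8 × 0.1 / (π × 0.875²) = 0.033260. Accumulating E over each segment gives final E = 2.8604.

G0 X-0.50 Y14.50 Z14.80
G1 X24.50 Y14.50 E0.8315
G1 X24.50 Y32.50 E1.4302
G1 X-0.50 Y32.50 E2.2617
G1 X-0.50 Y14.50 E2.8604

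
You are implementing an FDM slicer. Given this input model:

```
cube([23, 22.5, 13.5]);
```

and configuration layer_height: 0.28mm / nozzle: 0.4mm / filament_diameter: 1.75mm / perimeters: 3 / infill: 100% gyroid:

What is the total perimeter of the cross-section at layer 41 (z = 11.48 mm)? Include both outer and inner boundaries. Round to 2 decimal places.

91.00 mm

At z = 11.48 mm: the cube is present — its section is the full 23×22.5 rectangle (perimeter 91.00 mm). Overall, the cross-section is a single solid region. Total boundary length (outer) = 91.00 mm.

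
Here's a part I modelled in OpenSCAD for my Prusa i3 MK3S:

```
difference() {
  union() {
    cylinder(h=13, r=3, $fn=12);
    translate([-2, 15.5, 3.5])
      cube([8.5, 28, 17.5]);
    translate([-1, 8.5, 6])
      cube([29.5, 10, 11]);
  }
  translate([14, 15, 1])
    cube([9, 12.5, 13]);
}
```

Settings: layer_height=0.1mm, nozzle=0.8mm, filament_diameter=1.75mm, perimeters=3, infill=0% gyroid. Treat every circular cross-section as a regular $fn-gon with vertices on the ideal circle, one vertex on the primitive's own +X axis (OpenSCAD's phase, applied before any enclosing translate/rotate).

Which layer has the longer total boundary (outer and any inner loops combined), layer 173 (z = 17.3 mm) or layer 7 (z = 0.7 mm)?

Layer 173 (z = 17.3): the cylinder does not reach this height (z outside [0, 13]); the cube at (-2, 15.5) is present — its section is the full 8.5×28 rectangle (perimeter 73.00 mm); the cube at (-1, 8.5) is not intersected at this z (z outside [6, 17]); Taking the union: only the 8.5×28 cube at (-2, 15.5) is present, so the union is just that shape — boundary = 73.00 mm; the cube at (14, 15) does not reach this height (z outside [1, 14]); Taking the first minus the rest: none of the subtracted shapes is present at this height, so the result so far is unchanged — boundary = 73.00 mm. So its perimeter = 73.00 mm. Layer 7 (z = 0.7): the cylinder: section is a regular 12-gon, circumradius r=3 (perimeter = 2·12·3.000·sin(180°/12) = 18.63 mm); the cube at (-2, 15.5) does not reach this height (z outside [3.5, 21]); the cube at (-1, 8.5) is absent (z outside [6, 17]); Taking the union: only the r=3 cylinder is present, so the union is just that shape — boundary = 18.63 mm; the cube at (14, 15) does not reach this height (z outside [1, 14]); After the difference (first − rest): none of the subtracted shapes is present at this height, so the result so far is unchanged — boundary = 18.63 mm. So its perimeter = 18.63 mm. Layer 173 is larger (73.00 vs 18.63 mm).

layer 173 (z = 17.3 mm)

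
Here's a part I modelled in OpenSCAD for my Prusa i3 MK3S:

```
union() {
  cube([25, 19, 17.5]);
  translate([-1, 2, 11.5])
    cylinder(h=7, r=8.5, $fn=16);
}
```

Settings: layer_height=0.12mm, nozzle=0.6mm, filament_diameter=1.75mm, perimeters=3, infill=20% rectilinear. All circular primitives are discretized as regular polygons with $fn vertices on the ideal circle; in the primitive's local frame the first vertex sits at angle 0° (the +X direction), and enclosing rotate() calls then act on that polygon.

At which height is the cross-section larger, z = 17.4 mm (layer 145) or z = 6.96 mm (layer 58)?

layer 145 (z = 17.4 mm)

Layer 145 (z = 17.4): the cube (footprint 25×19) is included at this height (area 475.00 mm²); the r=8.5 cylinder at (-1, 2) contributes a regular 16-gon of circumradius 8.5 (area = (16/2)·8.500²·sin(360°/16) = 221.19 mm²); Merging all regions: the regions partially overlap — summed areas 696.19 mm² minus the doubly-counted overlap 61.50 mm² gives 634.69 mm² — area = 634.69 mm². So its area = 634.69 mm². Layer 58 (z = 6.96): the cube is present — its section is the full 25×19 rectangle (area 475.00 mm²); the cylinder at (-1, 2) is absent (z outside [11.5, 18.5]); Combining (union): only the 25×19 cube is present, so the union is just that shape — area = 475.00 mm². So its area = 475.00 mm². Layer 145 is larger (634.69 vs 475.00 mm²).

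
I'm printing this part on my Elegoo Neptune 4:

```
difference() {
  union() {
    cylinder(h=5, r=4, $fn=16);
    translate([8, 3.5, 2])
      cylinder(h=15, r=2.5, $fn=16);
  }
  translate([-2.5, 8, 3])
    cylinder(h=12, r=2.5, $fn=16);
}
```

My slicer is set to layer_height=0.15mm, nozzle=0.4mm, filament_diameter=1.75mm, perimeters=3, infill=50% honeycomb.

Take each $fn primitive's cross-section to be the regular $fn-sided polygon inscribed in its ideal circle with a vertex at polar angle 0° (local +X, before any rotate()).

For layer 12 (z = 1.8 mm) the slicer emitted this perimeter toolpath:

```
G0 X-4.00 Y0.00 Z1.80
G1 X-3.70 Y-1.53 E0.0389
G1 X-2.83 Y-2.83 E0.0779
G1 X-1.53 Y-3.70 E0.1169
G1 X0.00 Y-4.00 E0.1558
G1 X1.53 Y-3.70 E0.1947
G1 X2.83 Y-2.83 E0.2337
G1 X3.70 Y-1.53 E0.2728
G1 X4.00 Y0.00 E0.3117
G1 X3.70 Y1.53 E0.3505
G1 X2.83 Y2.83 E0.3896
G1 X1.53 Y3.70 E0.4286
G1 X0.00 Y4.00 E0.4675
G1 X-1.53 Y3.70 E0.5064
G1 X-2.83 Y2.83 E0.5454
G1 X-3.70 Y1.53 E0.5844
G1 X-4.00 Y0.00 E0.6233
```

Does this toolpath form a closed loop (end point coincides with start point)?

Start point (G0): (-4.00, 0.00). End point (last G1): the path returns to the start — closed.

yes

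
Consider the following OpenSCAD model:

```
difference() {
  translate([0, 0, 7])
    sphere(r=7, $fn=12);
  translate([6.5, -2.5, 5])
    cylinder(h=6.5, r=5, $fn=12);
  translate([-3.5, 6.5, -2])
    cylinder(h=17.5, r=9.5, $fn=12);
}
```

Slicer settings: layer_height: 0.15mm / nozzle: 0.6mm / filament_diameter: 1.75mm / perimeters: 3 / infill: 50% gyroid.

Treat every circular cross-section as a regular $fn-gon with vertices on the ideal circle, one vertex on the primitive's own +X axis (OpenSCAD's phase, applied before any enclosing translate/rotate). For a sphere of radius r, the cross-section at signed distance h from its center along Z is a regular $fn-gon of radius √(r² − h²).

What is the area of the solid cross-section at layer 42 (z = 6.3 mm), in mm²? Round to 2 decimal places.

At z = 6.3 mm: the r=7 sphere slices to a regular 12-gon of circumradius 6.965 (√(r²−h²) with h=0.7 from center) (area = (12/2)·6.965²·sin(360°/12) = 145.53 mm²); the cylinder at (6.5, -2.5): section is a regular 12-gon, circumradius r=5 (area = (12/2)·5.000²·sin(360°/12) = 75.00 mm²); the r=9.5 cylinder at (-3.5, 6.5) contributes a regular 12-gon of circumradius 9.5 (area = (12/2)·9.500²·sin(360°/12) = 270.75 mm²); Subtracting the remaining from the first: starting from the r=7 sphere (145.53 mm²), the r=5 cylinder at (6.5, -2.5) partially overlaps it — only the 30.24 mm² overlap (of its 75.00 mm²) is removed, clipping the outline; the r=9.5 cylinder at (-3.5, 6.5) partially overlaps it — only the 84.07 mm² overlap (of its 270.75 mm²) is removed, clipping the outline — area = 31.22 mm². Overall, the cross-section has 2 separate islands. Net area = 31.22 mm².

31.22 mm²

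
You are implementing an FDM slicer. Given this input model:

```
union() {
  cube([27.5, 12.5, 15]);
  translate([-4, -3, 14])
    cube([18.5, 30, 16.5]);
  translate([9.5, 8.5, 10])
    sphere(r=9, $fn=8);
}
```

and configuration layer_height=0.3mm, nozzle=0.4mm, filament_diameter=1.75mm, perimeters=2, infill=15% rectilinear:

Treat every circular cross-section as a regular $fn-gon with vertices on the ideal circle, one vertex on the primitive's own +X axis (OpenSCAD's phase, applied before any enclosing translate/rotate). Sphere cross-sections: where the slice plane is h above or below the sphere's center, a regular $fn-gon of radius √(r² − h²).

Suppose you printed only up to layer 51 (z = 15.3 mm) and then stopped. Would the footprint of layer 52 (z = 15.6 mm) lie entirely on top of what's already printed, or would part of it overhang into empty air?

Compare the two slices. At z = 15.3: the cube does not reach this height (z outside [0, 15]); the cube at (-4, -3) (footprint 18.5×30) is included at this height (area 555.00 mm²); the r=9 sphere at (9.5, 8.5) slices to a regular 8-gon of circumradius 7.274 (√(r²−h²) with h=5.3 from center) (area = (8/2)·7.274²·sin(360°/8) = 149.65 mm²); Merging all regions: the regions partially overlap — summed areas 704.65 mm² minus the doubly-counted overlap 137.21 mm² gives 567.44 mm² — area = 567.44 mm². At z = 15.6: the cube is not intersected at this z (z outside [0, 15]); the 18.5×30 cube at (-4, -3) contributes its full rectangle (area 555.00 mm²); the r=9 sphere at (9.5, 8.5) slices to a regular 8-gon of circumradius 7.046 (√(r²−h²) with h=5.6 from center) (area = (8/2)·7.046²·sin(360°/8) = 140.40 mm²); Taking the union: the regions partially overlap — summed areas 695.40 mm² minus the doubly-counted overlap 130.30 mm² gives 565.10 mm² — area = 565.10 mm². Checking containment: the cross-section at z = 15.6 is a subset of the cross-section at z = 15.3.

entirely on top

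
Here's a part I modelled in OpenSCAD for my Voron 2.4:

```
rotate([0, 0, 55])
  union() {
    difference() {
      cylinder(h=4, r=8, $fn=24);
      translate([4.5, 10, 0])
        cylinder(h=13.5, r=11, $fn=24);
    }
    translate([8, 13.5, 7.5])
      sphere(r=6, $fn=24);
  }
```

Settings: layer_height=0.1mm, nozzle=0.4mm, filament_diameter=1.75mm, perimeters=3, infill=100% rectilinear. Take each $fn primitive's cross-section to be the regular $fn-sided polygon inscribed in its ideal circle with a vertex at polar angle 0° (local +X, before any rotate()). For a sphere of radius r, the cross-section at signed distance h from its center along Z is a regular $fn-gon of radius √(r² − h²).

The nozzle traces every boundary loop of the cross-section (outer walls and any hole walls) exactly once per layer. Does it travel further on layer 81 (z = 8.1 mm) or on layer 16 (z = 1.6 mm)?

Layer 81 (z = 8.1): the cylinder is not intersected at this z (z outside [0, 4]); the cylinder at (4.5, 10): section is a regular 24-gon, circumradius r=11 (perimeter = 2·24·11.000·sin(180°/24) = 68.92 mm); Subtracting the remaining from the first: the first operand is absent here, so nothing remains; the r=6 sphere at (8, 13.5) slices to a regular 24-gon of circumradius 5.970 (√(r²−h²) with h=0.6 from center) (perimeter = 2·24·5.970·sin(180°/24) = 37.40 mm); Merging all regions: only the r=6 sphere at (8, 13.5) is present, so the union is just that shape — boundary = 37.40 mm; (rotated 55° about Z; rotation is an isometry so areas/perimeters/island counts are preserved). So its perimeter = 37.40 mm. Layer 16 (z = 1.6): the r=8 cylinder gives a regular 24-gon of circumradius 8 (constant along its height) (perimeter = 2·24·8.000·sin(180°/24) = 50.12 mm); the cylinder at (4.5, 10): section is a regular 24-gon, circumradius r=11 (perimeter = 2·24·11.000·sin(180°/24) = 68.92 mm); After the difference (first − rest): starting from the r=8 cylinder, the r=11 cylinder at (4.5, 10) partially overlaps it — only the 83.44 mm² overlap (of its 375.81 mm²) is removed, clipping the outline — boundary = 47.45 mm; the sphere at (8, 13.5): section is a regular 24-gon, circumradius = √(r²−h²) = √(6²−5.9²) = 1.091 (perimeter = 2·24·1.091·sin(180°/24) = 6.83 mm); Merging all regions: the 2 present regions are separate (no shared area or edge), so areas and boundary lengths simply add and each stays a separate island — boundary = 54.29 mm; (rotated 55° about Z; rotation is an isometry so areas/perimeters/island counts are preserved). So its perimeter = 54.29 mm. Layer 16 is larger (54.29 vs 37.40 mm).

layer 16 (z = 1.6 mm)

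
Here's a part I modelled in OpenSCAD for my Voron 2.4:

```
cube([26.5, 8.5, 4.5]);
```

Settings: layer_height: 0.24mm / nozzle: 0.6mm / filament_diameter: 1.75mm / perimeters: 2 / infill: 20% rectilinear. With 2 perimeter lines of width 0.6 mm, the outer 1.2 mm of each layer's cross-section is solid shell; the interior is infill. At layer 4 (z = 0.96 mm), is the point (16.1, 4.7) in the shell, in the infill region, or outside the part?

infill

At z = 0.96 mm: the cube is present — its section is the full 26.5×8.5 rectangle. Overall, the cross-section is a single solid region. The nearest boundary edge runs (26.50, 8.50)→(0.00, 8.50); distance from the point to it = 3.80 mm. The point is inside the cross-section and 3.80 mm from the nearest boundary — more than the 1.2 mm shell width (2 × 0.6), so it's in the infill interior.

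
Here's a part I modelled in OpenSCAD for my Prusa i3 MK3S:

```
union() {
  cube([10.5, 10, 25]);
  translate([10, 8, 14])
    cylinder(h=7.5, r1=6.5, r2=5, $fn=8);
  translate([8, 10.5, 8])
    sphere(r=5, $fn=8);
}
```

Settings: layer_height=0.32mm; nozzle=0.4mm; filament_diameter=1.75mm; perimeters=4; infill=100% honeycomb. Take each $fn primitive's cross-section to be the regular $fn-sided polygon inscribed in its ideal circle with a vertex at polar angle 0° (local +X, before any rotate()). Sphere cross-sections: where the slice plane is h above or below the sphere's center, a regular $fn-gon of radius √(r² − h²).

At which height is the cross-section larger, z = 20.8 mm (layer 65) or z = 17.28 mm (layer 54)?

layer 54 (z = 17.28 mm)

Layer 65 (z = 20.8): the 10.5×10 cube contributes its full rectangle (area 105.00 mm²); the cone at (10, 8): at t=0.907 of its height the radius interpolates to r₁+(r₂−r₁)t = 5.140, giving a regular 8-gon of that circumradius (area = (8/2)·5.140²·sin(360°/8) = 74.73 mm²); the sphere at (8, 10.5) is not intersected at this z (|z−center|=12.800 > r=5); Taking the union: the regions partially overlap — summed areas 179.73 mm² minus the doubly-counted overlap 31.65 mm² gives 148.07 mm² — area = 148.07 mm². So its area = 148.07 mm². Layer 54 (z = 17.28): the cube is present — its section is the full 10.5×10 rectangle (area 105.00 mm²); the cone at (10, 8) (r1=6.5→r2=5) has section circumradius 5.844 here — a regular 8-gon (area = (8/2)·5.844²·sin(360°/8) = 96.60 mm²); the sphere at (8, 10.5) is absent (|z−center|=9.280 > r=5); Taking the union: the regions partially overlap — summed areas 201.60 mm² minus the doubly-counted overlap 38.88 mm² gives 162.72 mm² — area = 162.72 mm². So its area = 162.72 mm². Layer 54 is larger (162.72 vs 148.07 mm²).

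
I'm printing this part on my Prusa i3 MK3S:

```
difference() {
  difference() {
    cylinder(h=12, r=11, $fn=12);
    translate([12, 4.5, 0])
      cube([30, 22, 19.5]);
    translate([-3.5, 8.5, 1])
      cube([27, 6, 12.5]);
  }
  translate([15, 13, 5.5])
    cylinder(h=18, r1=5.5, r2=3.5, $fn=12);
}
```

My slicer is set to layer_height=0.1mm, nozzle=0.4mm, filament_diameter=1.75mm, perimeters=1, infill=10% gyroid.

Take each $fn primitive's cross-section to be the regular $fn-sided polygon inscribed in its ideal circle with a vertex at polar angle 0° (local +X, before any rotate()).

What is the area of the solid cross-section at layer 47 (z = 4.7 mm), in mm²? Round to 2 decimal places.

At z = 4.7 mm: the cylinder: section is a regular 12-gon, circumradius r=11 (area = (12/2)·11.000²·sin(360°/12) = 363.00 mm²); the 30×22 cube at (12, 4.5) contributes its full rectangle (area 660.00 mm²); the 27×6 cube at (-3.5, 8.5) contributes its full rectangle (area 162.00 mm²); After the difference (first − rest): starting from the r=11 cylinder (363.00 mm²), the 30×22 cube at (12, 4.5) misses the remaining region (no effect); the 27×6 cube at (-3.5, 8.5) partially overlaps it — only the 17.33 mm² overlap (of its 162.00 mm²) is removed, clipping the outline — area = 345.67 mm²; the cone at (15, 13) does not reach this height (z outside [5.5, 23.5]); Subtracting the remaining from the first: none of the subtracted shapes is present at this height, so the result so far is unchanged — area = 345.67 mm². Overall, the cross-section is a single solid region. Net area = 345.67 mm².

345.67 mm²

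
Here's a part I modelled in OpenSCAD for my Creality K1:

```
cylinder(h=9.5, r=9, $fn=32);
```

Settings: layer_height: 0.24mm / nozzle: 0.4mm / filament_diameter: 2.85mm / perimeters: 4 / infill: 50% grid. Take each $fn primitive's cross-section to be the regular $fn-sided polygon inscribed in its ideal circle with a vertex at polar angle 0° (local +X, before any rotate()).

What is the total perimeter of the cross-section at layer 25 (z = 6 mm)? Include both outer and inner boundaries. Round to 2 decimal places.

At z = 6 mm: the cylinder: section is a regular 32-gon, circumradius r=9 (perimeter = 2·32·9.000·sin(180°/32) = 56.46 mm). Overall, the cross-section is a single solid region. Total boundary length (outer) = 56.46 mm.

56.46 mm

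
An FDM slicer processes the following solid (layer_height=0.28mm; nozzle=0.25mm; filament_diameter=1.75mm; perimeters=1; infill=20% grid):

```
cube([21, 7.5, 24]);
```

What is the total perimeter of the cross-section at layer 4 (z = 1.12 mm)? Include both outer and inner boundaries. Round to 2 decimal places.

57.00 mm

At z = 1.12 mm: the cube (footprint 21×7.5) is included at this height (perimeter 57.00 mm). Overall, the cross-section is a single solid region. Total boundary length (outer) = 57.00 mm.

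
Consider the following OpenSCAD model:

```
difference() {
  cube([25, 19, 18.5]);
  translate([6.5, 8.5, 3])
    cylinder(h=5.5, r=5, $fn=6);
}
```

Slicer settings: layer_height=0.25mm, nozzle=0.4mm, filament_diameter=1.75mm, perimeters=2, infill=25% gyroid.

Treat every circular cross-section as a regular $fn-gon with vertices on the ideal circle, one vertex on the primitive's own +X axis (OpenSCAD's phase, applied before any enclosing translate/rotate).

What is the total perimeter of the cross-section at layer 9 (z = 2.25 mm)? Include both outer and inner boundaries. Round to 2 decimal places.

At z = 2.25 mm: the cube (footprint 25×19) is included at this height (perimeter 88.00 mm); the cylinder at (6.5, 8.5) does not reach this height (z outside [3, 8.5]); After the difference (first − rest): none of the subtracted shapes is present at this height, so the 25×19 cube is unchanged — boundary = 88.00 mm. Overall, the cross-section is a single solid region. Total boundary length (outer) = 88.00 mm.

88.00 mm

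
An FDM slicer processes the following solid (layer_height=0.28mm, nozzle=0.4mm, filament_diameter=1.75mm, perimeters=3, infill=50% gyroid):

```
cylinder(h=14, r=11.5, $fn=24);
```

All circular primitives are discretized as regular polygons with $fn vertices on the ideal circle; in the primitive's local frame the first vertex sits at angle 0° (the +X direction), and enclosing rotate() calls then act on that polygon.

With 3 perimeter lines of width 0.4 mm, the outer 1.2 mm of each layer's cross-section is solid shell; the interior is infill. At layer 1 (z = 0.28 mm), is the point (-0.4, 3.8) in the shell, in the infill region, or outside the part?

At z = 0.28 mm: the r=11.5 cylinder gives a regular 24-gon of circumradius 11.5 (constant along its height). Overall, the cross-section is a single solid region. The nearest boundary edge runs (0.00, 11.50)→(-2.98, 11.11); distance from the point to it = 7.58 mm. The point is inside the cross-section and 7.58 mm from the nearest boundary — more than the 1.2 mm shell width (3 × 0.4), so it's in the infill interior.

infill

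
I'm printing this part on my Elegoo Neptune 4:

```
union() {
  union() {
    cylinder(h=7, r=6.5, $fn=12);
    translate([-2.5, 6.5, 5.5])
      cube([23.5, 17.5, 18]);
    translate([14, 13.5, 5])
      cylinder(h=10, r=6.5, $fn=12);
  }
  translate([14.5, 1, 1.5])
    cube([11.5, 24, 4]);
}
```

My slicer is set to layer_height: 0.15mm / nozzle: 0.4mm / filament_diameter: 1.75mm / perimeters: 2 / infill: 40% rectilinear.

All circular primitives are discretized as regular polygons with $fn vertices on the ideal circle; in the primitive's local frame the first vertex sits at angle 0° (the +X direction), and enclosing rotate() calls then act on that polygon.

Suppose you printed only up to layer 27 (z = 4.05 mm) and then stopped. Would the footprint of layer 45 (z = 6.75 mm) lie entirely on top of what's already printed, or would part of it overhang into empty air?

part overhangs

Compare the two slices. At z = 4.05: the cylinder: section is a regular 12-gon, circumradius r=6.5 (area = (12/2)·6.500²·sin(360°/12) = 126.75 mm²); the cube at (-2.5, 6.5) does not reach this height (z outside [5.5, 23.5]); the cylinder at (14, 13.5) does not reach this height (z outside [5, 15]); Merging all regions: only the r=6.5 cylinder is present, so the union is just that shape — area = 126.75 mm²; the cube at (14.5, 1) (footprint 11.5×24) is included at this height (area 276.00 mm²); Taking the union: the 2 present regions are separate (no shared area or edge), so areas and boundary lengths simply add and each stays a separate island — area = 402.75 mm². At z = 6.75: the cylinder: section is a regular 12-gon, circumradius r=6.5 (area = (12/2)·6.500²·sin(360°/12) = 126.75 mm²); the cube at (-2.5, 6.5) is present — its section is the full 23.5×17.5 rectangle (area 411.25 mm²); the r=6.5 cylinder at (14, 13.5) contributes a regular 12-gon of circumradius 6.5 (area = (12/2)·6.500²·sin(360°/12) = 126.75 mm²); Combining (union): the regions partially overlap — summed areas 664.75 mm² minus the doubly-counted overlap 126.75 mm² gives 538.00 mm² — area = 538.00 mm²; the cube at (14.5, 1) is absent (z outside [1.5, 5.5]); Merging all regions: only that combined region is present, so the union is just that shape — area = 538.00 mm². Checking containment: at z = 6.75 the cross-section extends beyond the z = 4.05 cross-section by about 297.50 mm².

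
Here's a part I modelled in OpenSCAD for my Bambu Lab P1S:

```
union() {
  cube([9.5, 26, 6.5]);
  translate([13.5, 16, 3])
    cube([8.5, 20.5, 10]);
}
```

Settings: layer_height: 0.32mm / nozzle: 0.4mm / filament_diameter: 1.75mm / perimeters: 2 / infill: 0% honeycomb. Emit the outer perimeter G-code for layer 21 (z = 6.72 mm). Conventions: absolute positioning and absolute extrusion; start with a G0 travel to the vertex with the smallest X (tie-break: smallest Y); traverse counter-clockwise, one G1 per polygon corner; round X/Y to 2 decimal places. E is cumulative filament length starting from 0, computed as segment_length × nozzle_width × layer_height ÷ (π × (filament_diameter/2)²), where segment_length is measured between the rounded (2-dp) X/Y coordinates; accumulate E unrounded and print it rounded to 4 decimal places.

G0 X13.50 Y16.00 Z6.72
G1 X22.00 Y16.00 E0.4523
G1 X22.00 Y36.50 E1.5433
G1 X13.50 Y36.50 E1.9956
G1 X13.50 Y16.00 E3.0865

At z = 6.72 mm: the cube does not reach this height (z outside [0, 6.5]); the 8.5×20.5 cube at (13.5, 16) contributes its full rectangle; Merging all regions: only the 8.5×20.5 cube at (13.5, 16) is present, so the union is just that shape — 1 connected region. The outline is a single polygon with 4 vertices. Extrusion per mm of travel: 0.4 × 0.32 / (π × 0.875²) = 0.053216. Accumulating E over each segment gives final E = 3.0865.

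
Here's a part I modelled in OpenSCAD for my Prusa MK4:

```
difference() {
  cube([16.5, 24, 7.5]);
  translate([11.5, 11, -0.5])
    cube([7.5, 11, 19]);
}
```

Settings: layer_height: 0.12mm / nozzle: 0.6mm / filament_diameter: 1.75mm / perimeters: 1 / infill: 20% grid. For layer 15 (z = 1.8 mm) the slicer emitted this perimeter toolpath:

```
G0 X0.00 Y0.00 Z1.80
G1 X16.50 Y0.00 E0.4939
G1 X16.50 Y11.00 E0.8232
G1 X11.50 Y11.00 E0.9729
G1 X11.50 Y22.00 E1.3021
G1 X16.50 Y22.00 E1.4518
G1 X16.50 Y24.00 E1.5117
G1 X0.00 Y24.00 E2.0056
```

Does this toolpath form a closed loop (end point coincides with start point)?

no

Start point (G0): (0.00, 0.00). End point (last G1): the path does not return to the start — open.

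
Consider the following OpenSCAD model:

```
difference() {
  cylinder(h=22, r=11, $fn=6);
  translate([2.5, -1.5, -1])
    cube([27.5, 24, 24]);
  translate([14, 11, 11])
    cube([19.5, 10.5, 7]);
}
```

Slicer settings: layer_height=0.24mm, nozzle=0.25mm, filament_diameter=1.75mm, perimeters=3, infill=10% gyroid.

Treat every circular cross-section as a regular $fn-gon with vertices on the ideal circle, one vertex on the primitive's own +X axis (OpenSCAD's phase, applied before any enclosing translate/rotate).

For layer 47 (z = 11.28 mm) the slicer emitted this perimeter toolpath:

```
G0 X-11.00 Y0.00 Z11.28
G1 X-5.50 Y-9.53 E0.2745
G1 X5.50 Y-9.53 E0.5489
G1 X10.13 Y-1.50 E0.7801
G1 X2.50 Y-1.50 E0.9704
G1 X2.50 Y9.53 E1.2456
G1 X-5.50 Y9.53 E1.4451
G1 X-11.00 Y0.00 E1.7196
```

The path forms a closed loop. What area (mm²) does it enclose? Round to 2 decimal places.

Apply the shoelace formula to the sequence of (X, Y) vertices; enclosed area = 247.57 mm².

247.57 mm²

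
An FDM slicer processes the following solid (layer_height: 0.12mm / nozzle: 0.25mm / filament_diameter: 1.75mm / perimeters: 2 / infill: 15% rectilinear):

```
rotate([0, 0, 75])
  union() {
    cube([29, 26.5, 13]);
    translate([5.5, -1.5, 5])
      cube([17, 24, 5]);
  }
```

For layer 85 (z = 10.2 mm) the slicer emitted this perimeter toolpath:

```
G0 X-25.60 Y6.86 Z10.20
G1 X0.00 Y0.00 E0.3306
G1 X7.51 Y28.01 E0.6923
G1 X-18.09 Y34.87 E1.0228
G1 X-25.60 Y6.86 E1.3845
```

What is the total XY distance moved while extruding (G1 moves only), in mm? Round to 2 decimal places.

Sum the Euclidean lengths of each G1 segment: total = 111.01 mm.

111.01 mm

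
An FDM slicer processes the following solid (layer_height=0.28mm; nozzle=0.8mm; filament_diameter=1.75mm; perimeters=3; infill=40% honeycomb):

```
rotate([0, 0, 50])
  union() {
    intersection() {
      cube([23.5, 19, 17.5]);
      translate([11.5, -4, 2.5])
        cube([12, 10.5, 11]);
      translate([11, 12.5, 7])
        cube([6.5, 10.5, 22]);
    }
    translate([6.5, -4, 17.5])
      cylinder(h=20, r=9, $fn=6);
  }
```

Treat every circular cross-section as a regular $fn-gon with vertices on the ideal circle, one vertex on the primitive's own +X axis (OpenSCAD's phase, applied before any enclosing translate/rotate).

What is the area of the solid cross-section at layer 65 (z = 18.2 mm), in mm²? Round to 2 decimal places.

At z = 18.2 mm: the cube does not reach this height (z outside [0, 17.5]); the cube at (11.5, -4) is absent (z outside [2.5, 13.5]); the cube at (11, 12.5) is present — its section is the full 6.5×10.5 rectangle (area 68.25 mm²); Keeping only the common overlap: at least one operand is absent at this height, so nothing remains; the r=9 cylinder at (6.5, -4) contributes a regular 6-gon of circumradius 9 (area = (6/2)·9.000²·sin(360°/6) = 210.44 mm²); Merging all regions: only the r=9 cylinder at (6.5, -4) is present, so the union is just that shape — area = 210.44 mm²; (rotated 50° about Z; rotation is an isometry so areas/perimeters/island counts are preserved). Overall, the cross-section is a single solid region. Net area = 210.44 mm².

210.44 mm²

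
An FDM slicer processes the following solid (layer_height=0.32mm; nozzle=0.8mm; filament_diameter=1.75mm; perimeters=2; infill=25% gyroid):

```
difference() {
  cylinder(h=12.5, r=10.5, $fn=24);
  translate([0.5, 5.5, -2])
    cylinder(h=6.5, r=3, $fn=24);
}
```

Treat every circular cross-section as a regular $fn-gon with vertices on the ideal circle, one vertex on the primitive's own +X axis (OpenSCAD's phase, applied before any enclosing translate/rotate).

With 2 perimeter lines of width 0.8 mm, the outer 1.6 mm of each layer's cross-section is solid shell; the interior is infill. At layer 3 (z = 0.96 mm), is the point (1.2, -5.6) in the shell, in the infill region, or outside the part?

infill

At z = 0.96 mm: the cylinder: section is a regular 24-gon, circumradius r=10.5; the r=3 cylinder at (0.5, 5.5) gives a regular 24-gon of circumradius 3 (constant along its height); Subtracting the remaining from the first: starting from the r=10.5 cylinder, the r=3 cylinder at (0.5, 5.5) lies wholly inside it (removes its full 27.95 mm² and its 18.80 mm outline becomes a hole wall) — 1 connected region with 1 hole. Overall, the cross-section is one region with 1 hole. The nearest boundary edge runs (2.72, -10.14)→(-0.00, -10.50); distance from the point to it = 4.70 mm. The point is inside the cross-section and 4.70 mm from the nearest boundary — more than the 1.6 mm shell width (2 × 0.8), so it's in the infill interior.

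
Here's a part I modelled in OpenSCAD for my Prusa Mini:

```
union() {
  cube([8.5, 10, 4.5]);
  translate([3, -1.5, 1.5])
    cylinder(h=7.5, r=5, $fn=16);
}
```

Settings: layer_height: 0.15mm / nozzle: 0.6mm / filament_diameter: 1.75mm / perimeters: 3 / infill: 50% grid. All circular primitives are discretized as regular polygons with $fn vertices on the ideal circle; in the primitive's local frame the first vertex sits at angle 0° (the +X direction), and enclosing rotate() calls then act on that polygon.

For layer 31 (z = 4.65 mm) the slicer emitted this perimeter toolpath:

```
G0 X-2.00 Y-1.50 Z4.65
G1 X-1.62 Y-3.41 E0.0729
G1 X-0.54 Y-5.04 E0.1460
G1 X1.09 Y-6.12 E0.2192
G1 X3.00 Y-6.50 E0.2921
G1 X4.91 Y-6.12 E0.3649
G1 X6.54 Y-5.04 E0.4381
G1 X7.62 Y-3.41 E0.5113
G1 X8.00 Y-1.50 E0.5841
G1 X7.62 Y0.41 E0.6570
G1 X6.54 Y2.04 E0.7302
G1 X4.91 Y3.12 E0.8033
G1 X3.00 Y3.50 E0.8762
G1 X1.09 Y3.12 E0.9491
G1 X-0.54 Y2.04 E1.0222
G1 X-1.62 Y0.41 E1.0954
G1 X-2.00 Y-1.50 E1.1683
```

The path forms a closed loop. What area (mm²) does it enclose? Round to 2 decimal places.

Apply the shoelace formula to the sequence of (X, Y) vertices; enclosed area = 76.57 mm².

76.57 mm²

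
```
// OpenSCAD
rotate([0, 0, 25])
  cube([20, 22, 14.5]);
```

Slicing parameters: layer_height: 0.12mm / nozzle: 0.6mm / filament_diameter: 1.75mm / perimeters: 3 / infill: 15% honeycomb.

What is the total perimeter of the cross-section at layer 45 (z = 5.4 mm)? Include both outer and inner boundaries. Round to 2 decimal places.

84.00 mm

At z = 5.4 mm: the cube (footprint 20×22) is included at this height (perimeter 84.00 mm); (whole slice rotated 25° about Z — lengths, areas and connectivity unchanged). Overall, the cross-section is a single solid region. Total boundary length (outer) = 84.00 mm.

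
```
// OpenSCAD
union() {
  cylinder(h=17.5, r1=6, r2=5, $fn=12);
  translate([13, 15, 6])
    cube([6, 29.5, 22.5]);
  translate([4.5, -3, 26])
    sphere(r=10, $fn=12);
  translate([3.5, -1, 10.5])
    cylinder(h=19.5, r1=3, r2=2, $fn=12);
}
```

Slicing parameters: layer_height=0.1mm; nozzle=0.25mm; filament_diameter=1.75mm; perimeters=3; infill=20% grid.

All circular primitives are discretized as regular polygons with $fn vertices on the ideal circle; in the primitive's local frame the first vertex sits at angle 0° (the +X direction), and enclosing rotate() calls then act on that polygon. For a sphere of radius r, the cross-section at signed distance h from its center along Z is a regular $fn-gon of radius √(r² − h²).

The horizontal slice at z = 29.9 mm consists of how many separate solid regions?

1

At z = 29.9 mm: the cone does not reach this height (z outside [0, 17.5]); the cube at (13, 15) is absent (z outside [6, 28.5]); the sphere at (4.5, -3): section is a regular 12-gon, circumradius = √(r²−h²) = √(10²−3.9²) = 9.208; the cone at (3.5, -1) (r1=3→r2=2) has section circumradius 2.005 here — a regular 12-gon; Merging all regions: the cone at (3.5, -1) lies entirely inside the r=10 sphere at (4.5, -3), so the union is just the r=10 sphere at (4.5, -3) — 1 connected region. The result has 1 disconnected region.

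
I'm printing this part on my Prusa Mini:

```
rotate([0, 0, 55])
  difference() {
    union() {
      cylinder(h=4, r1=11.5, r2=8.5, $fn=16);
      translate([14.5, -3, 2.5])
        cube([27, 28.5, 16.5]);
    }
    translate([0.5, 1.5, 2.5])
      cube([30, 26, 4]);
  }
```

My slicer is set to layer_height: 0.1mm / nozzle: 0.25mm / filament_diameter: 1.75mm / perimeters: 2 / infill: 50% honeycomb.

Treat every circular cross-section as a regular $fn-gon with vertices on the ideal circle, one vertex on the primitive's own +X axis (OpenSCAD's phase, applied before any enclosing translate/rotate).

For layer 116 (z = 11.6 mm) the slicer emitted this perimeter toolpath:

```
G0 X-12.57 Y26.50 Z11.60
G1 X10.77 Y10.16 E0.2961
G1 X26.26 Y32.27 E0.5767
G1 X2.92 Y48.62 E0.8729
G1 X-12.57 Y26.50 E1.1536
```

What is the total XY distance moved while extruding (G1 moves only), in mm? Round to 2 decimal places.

110.99 mm

Sum the Euclidean lengths of each G1 segment: total = 110.99 mm.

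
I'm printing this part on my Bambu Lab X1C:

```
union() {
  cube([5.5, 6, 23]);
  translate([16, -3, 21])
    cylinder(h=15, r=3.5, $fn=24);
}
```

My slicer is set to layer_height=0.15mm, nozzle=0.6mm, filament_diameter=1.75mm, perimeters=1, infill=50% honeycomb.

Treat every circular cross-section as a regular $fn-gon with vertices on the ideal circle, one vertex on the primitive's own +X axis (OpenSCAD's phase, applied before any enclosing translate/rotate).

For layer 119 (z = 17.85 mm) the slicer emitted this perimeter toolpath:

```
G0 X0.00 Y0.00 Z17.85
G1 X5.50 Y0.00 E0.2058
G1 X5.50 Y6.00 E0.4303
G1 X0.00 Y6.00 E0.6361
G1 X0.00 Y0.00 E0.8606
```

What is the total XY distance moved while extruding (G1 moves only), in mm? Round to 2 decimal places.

Sum the Euclidean lengths of each G1 segment: total = 23.00 mm.

23.00 mm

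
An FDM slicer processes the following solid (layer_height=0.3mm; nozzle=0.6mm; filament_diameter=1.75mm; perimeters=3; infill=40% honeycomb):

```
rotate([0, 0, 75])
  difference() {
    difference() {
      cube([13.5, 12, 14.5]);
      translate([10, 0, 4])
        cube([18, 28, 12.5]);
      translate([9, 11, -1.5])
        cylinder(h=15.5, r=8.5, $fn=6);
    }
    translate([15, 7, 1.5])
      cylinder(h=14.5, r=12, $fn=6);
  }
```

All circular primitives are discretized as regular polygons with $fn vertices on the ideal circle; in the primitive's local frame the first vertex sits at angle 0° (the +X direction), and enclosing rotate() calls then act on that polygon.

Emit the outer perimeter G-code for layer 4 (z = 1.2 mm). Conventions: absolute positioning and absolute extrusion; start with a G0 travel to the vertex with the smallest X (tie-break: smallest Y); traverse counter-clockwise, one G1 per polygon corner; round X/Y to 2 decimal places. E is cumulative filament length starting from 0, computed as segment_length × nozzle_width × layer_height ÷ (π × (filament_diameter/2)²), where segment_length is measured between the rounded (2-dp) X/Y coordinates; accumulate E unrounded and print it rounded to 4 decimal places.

At z = 1.2 mm: the cube is present — its section is the full 13.5×12 rectangle; the cube at (10, 0) is absent (z outside [4, 16.5]); the cylinder at (9, 11): section is a regular 6-gon, circumradius r=8.5; After the difference (first − rest): starting from the 13.5×12 cube, the r=8.5 cylinder at (9, 11) partially overlaps it — only the 92.71 mm² overlap (of its 187.71 mm²) is removed, clipping the outline — 1 connected region; the cylinder at (15, 7) is absent (z outside [1.5, 16]); Taking the first minus the rest: none of the subtracted shapes is present at this height, so that combined region is unchanged — 1 connected region; (rotated 75° about Z; rotation is an isometry so areas/perimeters/island counts are preserved). The outline is a single polygon with 8 vertices. Extrusion per mm of travel: 0.6 × 0.3 / (π × 0.875²) = 0.074835. Accumulating E over each segment gives final E = 3.6887.

G0 X-11.59 Y3.11 Z1.20
G1 X0.00 Y0.00 E0.8980
G1 X3.49 Y13.04 E1.9082
G1 X-0.44 Y14.09 E2.2126
G1 X-0.09 Y13.74 E2.2497
G1 X-2.29 Y5.53 E2.8858
G1 X-10.50 Y3.33 E3.5218
G1 X-11.31 Y4.15 E3.6081
G1 X-11.59 Y3.11 E3.6887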